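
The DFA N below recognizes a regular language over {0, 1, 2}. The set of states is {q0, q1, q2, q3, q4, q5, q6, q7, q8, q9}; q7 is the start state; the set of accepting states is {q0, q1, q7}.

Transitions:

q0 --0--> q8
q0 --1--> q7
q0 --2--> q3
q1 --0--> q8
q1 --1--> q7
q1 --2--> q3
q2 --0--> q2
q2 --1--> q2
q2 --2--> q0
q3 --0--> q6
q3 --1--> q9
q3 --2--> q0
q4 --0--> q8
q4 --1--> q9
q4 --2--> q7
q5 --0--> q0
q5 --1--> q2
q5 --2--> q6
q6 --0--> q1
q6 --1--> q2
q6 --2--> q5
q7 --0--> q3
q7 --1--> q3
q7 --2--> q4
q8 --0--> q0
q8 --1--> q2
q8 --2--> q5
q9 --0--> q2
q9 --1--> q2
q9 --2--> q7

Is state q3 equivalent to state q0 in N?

Every state is reachable, so we keep all 10.
P0 = {q0,q1,q7} | {q2,q3,q4,q5,q6,q8,q9}.
Refine {q0,q1,q7} on symbol 1: members go to different blocks, giving {q0,q1} and {q7}.
Refine {q2,q3,q4,q5,q6,q8,q9} on symbol 0: members go to different blocks, giving {q2,q3,q4,q9} and {q5,q6,q8}.
On input 0, block {q2,q3,q4,q9} splits into {q2,q9} and {q3,q4}.
Refine {q2,q9} on symbol 2: members go to different blocks, giving {q2} and {q9}.
Split {q3,q4} by δ(·,2) → {q3} and {q4}.
No further refinement is possible. Final partition (7 blocks): {q0,q1} | {q2} | {q7} | {q5,q6,q8} | {q3} | {q9} | {q4}.
q3 and q0 end up in different blocks, so they are distinguishable. For instance, the string 'ε' is accepted from only q0.

No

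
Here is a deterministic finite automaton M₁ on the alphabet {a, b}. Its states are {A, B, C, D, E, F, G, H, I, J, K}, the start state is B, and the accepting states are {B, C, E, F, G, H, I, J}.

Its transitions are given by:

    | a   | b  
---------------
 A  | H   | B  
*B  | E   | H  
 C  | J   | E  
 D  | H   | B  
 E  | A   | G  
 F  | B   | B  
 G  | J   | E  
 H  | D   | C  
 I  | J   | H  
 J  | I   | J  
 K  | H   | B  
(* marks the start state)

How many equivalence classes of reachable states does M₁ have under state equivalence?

5

States {F,K} cannot be reached from the start state, so discard them.
P0 = {B,C,E,G,H,I,J} | {A,D}.
Split {B,C,E,G,H,I,J} by δ(·,a) → {B,C,G,I,J} and {E,H}.
On input a, block {B,C,G,I,J} splits into {C,G,I,J} and {B}.
Refine {C,G,I,J} on symbol b: members go to different blocks, giving {C,G,I} and {J}.
Stable partition: {C,G,I} | {A,D} | {E,H} | {B} | {J} — 5 equivalence classes.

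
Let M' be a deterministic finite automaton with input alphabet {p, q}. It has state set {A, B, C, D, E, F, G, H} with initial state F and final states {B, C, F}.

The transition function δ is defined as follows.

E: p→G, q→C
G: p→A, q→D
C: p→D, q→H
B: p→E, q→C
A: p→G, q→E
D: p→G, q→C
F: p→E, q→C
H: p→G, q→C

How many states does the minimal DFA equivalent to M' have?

4

Reachable states from the start: {A,C,D,E,F,G,H}. Unreachable: {B} — drop them.
Start with accepting vs non-accepting: {C,F} | {A,D,E,G,H}.
Refine {C,F} on symbol q: members go to different blocks, giving {C} and {F}.
Refine {A,D,E,G,H} on symbol q: members go to different blocks, giving {D,E,H} and {A,G}.
The partition is now stable with 4 blocks: {C} | {D,E,H} | {F} | {A,G}.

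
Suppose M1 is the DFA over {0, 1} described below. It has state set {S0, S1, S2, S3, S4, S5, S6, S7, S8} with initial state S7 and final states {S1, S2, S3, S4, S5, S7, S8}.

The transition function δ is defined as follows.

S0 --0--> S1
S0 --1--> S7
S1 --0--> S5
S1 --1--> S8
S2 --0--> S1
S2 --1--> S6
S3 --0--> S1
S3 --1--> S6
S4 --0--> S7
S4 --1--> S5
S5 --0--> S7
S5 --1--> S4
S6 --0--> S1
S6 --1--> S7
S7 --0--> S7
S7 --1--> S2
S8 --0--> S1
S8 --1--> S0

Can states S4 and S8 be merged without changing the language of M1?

No

States {S3} cannot be reached from the start state, so discard them.
P0 = {S1,S2,S4,S5,S7,S8} | {S0,S6}.
Split {S1,S2,S4,S5,S7,S8} by δ(·,1) → {S1,S4,S5,S7} and {S2,S8}.
Split {S1,S4,S5,S7} by δ(·,1) → {S1,S7} and {S4,S5}.
Split {S1,S7} by δ(·,0) → {S1} and {S7}.
No further refinement is possible. Final partition (5 blocks): {S1} | {S0,S6} | {S2,S8} | {S4,S5} | {S7}.
S4 and S8 end up in different blocks, so they are distinguishable. For instance, the string '1' is accepted from only S4.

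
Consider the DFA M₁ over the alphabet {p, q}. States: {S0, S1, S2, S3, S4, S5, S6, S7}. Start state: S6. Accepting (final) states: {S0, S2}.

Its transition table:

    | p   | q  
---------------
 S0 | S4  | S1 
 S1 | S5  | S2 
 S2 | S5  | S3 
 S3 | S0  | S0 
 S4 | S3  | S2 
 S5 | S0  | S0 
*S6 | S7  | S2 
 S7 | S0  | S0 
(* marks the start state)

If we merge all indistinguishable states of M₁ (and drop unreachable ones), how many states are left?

4

Every state is reachable, so we keep all 8.
P0 = {S0,S2} | {S1,S3,S4,S5,S6,S7}.
Split {S1,S3,S4,S5,S6,S7} by δ(·,p) → {S1,S4,S6} and {S3,S5,S7}.
On input p, block {S0,S2} splits into {S0} and {S2}.
The partition is now stable with 4 blocks: {S0} | {S1,S4,S6} | {S3,S5,S7} | {S2}.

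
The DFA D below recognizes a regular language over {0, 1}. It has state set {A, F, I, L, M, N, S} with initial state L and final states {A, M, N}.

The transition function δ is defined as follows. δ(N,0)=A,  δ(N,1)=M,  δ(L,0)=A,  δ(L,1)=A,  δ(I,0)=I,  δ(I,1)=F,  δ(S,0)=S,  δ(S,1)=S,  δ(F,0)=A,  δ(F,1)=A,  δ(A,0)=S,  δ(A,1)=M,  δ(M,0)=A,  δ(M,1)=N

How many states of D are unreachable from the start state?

2

BFS from L reaches {A, L, M, N, S}; the 2 state(s) F, I are never visited.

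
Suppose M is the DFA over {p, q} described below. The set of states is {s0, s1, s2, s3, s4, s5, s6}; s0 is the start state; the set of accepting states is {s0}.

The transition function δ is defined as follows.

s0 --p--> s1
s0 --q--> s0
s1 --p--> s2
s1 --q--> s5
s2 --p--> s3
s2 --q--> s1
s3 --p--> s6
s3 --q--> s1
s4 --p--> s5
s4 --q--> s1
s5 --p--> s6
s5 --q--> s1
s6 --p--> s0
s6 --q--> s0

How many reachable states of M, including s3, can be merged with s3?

Reachable states from the start: {s0,s1,s2,s3,s5,s6}. Unreachable: {s4} — drop them.
Start with accepting vs non-accepting: {s0} | {s1,s2,s3,s5,s6}.
Split {s1,s2,s3,s5,s6} by δ(·,p) → {s1,s2,s3,s5} and {s6}.
Refine {s1,s2,s3,s5} on symbol p: members go to different blocks, giving {s1,s2} and {s3,s5}.
Refine {s1,s2} on symbol p: members go to different blocks, giving {s1} and {s2}.
No further refinement is possible. Final partition (5 blocks): {s0} | {s1} | {s6} | {s3,s5} | {s2}.
The equivalence class containing s3 is {s3,s5}, of size 2.

2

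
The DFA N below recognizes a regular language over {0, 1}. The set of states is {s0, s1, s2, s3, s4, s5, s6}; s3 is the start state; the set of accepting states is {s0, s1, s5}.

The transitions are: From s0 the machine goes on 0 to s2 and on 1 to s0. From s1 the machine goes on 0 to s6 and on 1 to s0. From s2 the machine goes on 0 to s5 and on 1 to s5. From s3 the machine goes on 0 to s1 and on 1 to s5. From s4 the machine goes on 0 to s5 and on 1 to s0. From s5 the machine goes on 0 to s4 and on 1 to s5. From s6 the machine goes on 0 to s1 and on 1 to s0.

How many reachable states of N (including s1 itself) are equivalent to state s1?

3

All states are reachable from the start state.
Initial partition by acceptance: {s0,s1,s5} | {s2,s3,s4,s6}.
No further refinement is possible. Final partition (2 blocks): {s0,s1,s5} | {s2,s3,s4,s6}.
The equivalence class containing s1 is {s0,s1,s5}, of size 3.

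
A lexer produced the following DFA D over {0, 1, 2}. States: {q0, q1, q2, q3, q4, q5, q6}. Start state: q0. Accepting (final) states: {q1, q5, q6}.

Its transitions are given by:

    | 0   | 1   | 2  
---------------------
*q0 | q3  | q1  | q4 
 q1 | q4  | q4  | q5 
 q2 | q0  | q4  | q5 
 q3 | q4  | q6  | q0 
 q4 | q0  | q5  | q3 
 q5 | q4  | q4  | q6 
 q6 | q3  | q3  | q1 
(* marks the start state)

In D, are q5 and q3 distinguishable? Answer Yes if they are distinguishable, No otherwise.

Yes

First remove the unreachable states {q2}; 6 states remain.
Initial partition by acceptance: {q1,q5,q6} | {q0,q3,q4}.
The partition is now stable with 2 blocks: {q1,q5,q6} | {q0,q3,q4}.
q5 and q3 end up in different blocks, so they are distinguishable. For instance, the string 'ε' is accepted from only q5.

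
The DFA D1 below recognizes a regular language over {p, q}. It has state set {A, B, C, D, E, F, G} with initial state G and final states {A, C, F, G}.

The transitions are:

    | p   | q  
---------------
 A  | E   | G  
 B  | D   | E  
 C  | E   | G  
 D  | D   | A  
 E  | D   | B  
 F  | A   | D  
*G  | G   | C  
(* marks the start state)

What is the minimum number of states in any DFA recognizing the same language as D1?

4

First remove the unreachable states {F}; 6 states remain.
Start with accepting vs non-accepting: {A,C,G} | {B,D,E}.
Refine {A,C,G} on symbol p: members go to different blocks, giving {A,C} and {G}.
On input q, block {B,D,E} splits into {B,E} and {D}.
The partition is now stable with 4 blocks: {A,C} | {B,E} | {G} | {D}.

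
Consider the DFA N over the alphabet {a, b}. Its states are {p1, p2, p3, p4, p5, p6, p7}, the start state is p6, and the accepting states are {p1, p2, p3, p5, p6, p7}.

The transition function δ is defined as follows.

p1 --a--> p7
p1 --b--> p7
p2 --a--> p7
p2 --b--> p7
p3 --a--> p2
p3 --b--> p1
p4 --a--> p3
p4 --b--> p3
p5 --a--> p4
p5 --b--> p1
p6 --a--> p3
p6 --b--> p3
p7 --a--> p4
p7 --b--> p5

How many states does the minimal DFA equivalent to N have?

Every state is reachable, so we keep all 7.
Initial partition by acceptance: {p1,p2,p3,p5,p6,p7} | {p4}.
On input a, block {p1,p2,p3,p5,p6,p7} splits into {p1,p2,p3,p6} and {p5,p7}.
Split {p1,p2,p3,p6} by δ(·,a) → {p1,p2} and {p3,p6}.
Split {p5,p7} by δ(·,b) → {p5} and {p7}.
On input a, block {p3,p6} splits into {p3} and {p6}.
The partition is now stable with 6 blocks: {p1,p2} | {p4} | {p5} | {p3} | {p7} | {p6}.

6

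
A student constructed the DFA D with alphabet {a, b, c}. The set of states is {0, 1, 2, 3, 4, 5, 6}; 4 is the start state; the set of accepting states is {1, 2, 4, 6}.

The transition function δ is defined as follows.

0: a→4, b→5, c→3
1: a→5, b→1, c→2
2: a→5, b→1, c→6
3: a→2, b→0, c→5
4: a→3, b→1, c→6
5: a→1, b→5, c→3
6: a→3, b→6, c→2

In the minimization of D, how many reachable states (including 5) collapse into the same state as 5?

Every state is reachable, so we keep all 7.
P0 = {1,2,4,6} | {0,3,5}.
Stable partition: {1,2,4,6} | {0,3,5} — 2 equivalence classes.
State 5 belongs to the block {0,3,5}, which has 3 states.

3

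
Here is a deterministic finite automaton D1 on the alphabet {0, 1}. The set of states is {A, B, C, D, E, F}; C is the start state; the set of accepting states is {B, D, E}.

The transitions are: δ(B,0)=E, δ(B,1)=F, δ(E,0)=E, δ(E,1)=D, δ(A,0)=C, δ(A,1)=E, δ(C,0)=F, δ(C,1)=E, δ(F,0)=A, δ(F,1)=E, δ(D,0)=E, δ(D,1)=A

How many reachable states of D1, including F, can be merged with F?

Reachable states from the start: {A,C,D,E,F}. Unreachable: {B} — drop them.
Initial partition by acceptance: {D,E} | {A,C,F}.
On input 1, block {D,E} splits into {D} and {E}.
No further refinement is possible. Final partition (3 blocks): {D} | {A,C,F} | {E}.
The equivalence class containing F is {A,C,F}, of size 3.

3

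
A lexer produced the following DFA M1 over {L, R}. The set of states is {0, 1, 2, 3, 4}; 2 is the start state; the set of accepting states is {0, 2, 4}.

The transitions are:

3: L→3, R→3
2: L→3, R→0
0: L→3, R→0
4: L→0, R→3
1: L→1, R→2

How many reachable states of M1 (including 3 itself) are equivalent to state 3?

Reachable states from the start: {0,2,3}. Unreachable: {1,4} — drop them.
P0 = {0,2} | {3}.
No further refinement is possible. Final partition (2 blocks): {0,2} | {3}.
The equivalence class containing 3 is {3}, of size 1.

1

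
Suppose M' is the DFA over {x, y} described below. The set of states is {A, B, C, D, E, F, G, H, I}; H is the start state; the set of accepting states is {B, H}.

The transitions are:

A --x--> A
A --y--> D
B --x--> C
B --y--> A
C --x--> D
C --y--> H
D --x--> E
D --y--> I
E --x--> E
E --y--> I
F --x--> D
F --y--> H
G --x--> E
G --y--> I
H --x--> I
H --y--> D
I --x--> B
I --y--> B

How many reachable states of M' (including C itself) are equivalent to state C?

States {F,G} cannot be reached from the start state, so discard them.
P0 = {B,H} | {A,C,D,E,I}.
Split {A,C,D,E,I} by δ(·,x) → {A,C,D,E} and {I}.
On input x, block {B,H} splits into {B} and {H}.
On input y, block {A,C,D,E} splits into {D,E} and {A} and {C}.
No further refinement is possible. Final partition (6 blocks): {B} | {D,E} | {I} | {H} | {A} | {C}.
The equivalence class containing C is {C}, of size 1.

1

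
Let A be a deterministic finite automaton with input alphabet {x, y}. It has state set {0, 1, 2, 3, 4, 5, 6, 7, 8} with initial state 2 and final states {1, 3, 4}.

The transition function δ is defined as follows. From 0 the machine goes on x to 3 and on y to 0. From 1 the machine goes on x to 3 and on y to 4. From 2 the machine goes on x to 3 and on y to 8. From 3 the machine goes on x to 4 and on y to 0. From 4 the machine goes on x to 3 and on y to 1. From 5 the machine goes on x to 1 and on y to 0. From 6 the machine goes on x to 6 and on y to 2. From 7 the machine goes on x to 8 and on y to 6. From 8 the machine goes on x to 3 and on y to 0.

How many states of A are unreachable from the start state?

3

BFS from 2 reaches {0, 1, 2, 3, 4, 8}; the 3 state(s) 5, 6, 7 are never visited.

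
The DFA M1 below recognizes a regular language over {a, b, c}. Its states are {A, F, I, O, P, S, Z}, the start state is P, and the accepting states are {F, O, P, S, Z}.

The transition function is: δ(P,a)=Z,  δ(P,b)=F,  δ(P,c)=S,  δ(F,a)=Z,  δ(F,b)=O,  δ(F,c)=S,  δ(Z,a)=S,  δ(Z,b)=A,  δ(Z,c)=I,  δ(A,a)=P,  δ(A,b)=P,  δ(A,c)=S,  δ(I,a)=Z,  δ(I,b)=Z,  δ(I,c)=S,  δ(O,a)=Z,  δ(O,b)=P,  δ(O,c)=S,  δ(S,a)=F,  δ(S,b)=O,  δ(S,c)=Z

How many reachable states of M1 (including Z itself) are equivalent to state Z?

Start with accepting vs non-accepting: {F,O,P,S,Z} | {A,I}.
Refine {F,O,P,S,Z} on symbol b: members go to different blocks, giving {F,O,P,S} and {Z}.
On input a, block {F,O,P,S} splits into {F,O,P} and {S}.
Split {A,I} by δ(·,a) → {A} and {I}.
No further refinement is possible. Final partition (5 blocks): {F,O,P} | {A} | {Z} | {S} | {I}.
State Z belongs to the block {Z}, which has 1 states.

1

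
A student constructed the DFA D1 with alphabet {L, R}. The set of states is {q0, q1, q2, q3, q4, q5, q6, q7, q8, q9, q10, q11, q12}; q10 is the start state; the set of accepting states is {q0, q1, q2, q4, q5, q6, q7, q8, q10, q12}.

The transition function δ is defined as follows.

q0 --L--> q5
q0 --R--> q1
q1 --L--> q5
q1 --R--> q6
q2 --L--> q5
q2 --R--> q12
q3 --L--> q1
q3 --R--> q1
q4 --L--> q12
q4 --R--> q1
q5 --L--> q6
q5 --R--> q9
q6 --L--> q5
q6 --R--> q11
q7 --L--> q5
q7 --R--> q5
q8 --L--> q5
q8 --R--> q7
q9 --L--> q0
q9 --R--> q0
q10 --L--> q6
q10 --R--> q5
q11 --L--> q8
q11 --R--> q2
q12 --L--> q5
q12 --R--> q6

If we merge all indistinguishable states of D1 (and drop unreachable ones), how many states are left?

States {q3,q4} cannot be reached from the start state, so discard them.
Initial partition by acceptance: {q0,q1,q2,q5,q6,q7,q8,q10,q12} | {q9,q11}.
On input R, block {q0,q1,q2,q5,q6,q7,q8,q10,q12} splits into {q0,q1,q2,q7,q8,q10,q12} and {q5,q6}.
Split {q0,q1,q2,q7,q8,q10,q12} by δ(·,R) → {q1,q7,q10,q12} and {q0,q2,q8}.
No further refinement is possible. Final partition (4 blocks): {q1,q7,q10,q12} | {q9,q11} | {q5,q6} | {q0,q2,q8}.

4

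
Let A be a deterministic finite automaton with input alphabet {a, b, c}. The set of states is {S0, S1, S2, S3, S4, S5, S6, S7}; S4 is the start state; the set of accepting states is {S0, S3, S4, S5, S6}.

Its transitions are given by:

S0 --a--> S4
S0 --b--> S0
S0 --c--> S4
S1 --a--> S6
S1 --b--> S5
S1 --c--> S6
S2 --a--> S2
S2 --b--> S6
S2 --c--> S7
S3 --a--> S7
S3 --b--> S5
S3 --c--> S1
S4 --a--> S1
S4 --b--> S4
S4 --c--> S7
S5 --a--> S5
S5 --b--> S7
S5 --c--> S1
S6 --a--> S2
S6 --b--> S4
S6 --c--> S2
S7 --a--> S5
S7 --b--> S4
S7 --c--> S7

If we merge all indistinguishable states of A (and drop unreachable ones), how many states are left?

States {S0,S3} cannot be reached from the start state, so discard them.
Initial partition by acceptance: {S4,S5,S6} | {S1,S2,S7}.
On input a, block {S4,S5,S6} splits into {S4,S6} and {S5}.
Split {S1,S2,S7} by δ(·,a) → {S1} and {S2} and {S7}.
On input a, block {S4,S6} splits into {S4} and {S6}.
No further refinement is possible. Final partition (6 blocks): {S4} | {S1} | {S5} | {S2} | {S7} | {S6}.

6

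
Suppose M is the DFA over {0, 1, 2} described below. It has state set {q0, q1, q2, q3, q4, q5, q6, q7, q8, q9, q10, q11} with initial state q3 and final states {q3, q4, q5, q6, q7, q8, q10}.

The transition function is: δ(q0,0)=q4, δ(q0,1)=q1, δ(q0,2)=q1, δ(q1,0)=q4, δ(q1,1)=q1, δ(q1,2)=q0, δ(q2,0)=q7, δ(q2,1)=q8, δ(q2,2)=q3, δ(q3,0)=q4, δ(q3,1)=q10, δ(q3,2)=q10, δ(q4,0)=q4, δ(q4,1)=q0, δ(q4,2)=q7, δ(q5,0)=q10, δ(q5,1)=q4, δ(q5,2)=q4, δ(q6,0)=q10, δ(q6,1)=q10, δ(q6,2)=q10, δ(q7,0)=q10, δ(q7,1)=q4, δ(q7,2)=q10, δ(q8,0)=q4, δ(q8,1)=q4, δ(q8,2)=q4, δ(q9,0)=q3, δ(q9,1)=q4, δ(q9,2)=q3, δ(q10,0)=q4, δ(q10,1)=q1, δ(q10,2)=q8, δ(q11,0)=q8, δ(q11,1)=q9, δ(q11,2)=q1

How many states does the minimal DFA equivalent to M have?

First remove the unreachable states {q2,q5,q6,q9,q11}; 7 states remain.
P0 = {q3,q4,q7,q8,q10} | {q0,q1}.
Refine {q3,q4,q7,q8,q10} on symbol 1: members go to different blocks, giving {q3,q7,q8} and {q4,q10}.
Stable partition: {q3,q7,q8} | {q0,q1} | {q4,q10} — 3 equivalence classes.

3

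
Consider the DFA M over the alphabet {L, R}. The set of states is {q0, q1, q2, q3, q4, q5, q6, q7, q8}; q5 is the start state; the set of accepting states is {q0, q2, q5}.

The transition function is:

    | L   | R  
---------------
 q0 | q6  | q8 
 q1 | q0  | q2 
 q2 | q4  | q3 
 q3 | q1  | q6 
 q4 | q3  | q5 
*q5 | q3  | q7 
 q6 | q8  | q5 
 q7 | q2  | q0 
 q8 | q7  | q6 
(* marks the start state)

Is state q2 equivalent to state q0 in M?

Every state is reachable, so we keep all 9.
Initial partition by acceptance: {q0,q2,q5} | {q1,q3,q4,q6,q7,q8}.
Refine {q1,q3,q4,q6,q7,q8} on symbol L: members go to different blocks, giving {q3,q4,q6,q8} and {q1,q7}.
On input R, block {q0,q2,q5} splits into {q0,q2} and {q5}.
Split {q3,q4,q6,q8} by δ(·,L) → {q3,q8} and {q4,q6}.
Stable partition: {q0,q2} | {q3,q8} | {q1,q7} | {q5} | {q4,q6} — 5 equivalence classes.
q2 and q0 lie in the same block of the stable partition, so they are equivalent — no string distinguishes them.

Yes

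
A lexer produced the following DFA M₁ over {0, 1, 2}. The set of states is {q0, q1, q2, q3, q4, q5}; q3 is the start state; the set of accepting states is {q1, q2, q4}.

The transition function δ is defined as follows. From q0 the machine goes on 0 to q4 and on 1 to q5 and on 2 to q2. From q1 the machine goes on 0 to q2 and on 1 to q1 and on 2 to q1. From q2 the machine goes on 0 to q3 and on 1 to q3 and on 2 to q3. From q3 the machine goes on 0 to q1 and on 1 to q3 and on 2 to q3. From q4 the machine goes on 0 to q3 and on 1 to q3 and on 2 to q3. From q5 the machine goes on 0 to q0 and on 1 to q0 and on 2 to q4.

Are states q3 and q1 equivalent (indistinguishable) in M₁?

First remove the unreachable states {q0,q4,q5}; 3 states remain.
Start with accepting vs non-accepting: {q1,q2} | {q3}.
On input 0, block {q1,q2} splits into {q1} and {q2}.
No further refinement is possible. Final partition (3 blocks): {q1} | {q3} | {q2}.
q3 and q1 end up in different blocks, so they are distinguishable. For instance, the string 'ε' is accepted from only q1.

No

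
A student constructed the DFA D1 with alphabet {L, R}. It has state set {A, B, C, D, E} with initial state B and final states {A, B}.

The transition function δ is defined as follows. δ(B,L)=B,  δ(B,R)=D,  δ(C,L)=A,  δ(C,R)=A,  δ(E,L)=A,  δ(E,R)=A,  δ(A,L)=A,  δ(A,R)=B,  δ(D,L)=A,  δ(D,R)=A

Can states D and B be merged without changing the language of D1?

No

Reachable states from the start: {A,B,D}. Unreachable: {C,E} — drop them.
P0 = {A,B} | {D}.
Refine {A,B} on symbol R: members go to different blocks, giving {A} and {B}.
Stable partition: {A} | {D} | {B} — 3 equivalence classes.
D and B end up in different blocks, so they are distinguishable. For instance, the string 'ε' is accepted from only B.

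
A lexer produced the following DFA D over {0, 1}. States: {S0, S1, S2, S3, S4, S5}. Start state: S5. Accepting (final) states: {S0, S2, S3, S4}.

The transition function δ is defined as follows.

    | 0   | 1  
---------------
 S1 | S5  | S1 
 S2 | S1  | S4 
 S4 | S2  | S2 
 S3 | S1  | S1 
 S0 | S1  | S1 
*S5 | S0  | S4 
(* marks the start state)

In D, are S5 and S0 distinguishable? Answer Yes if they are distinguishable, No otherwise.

Yes

Reachable states from the start: {S0,S1,S2,S4,S5}. Unreachable: {S3} — drop them.
Initial partition by acceptance: {S0,S2,S4} | {S1,S5}.
Refine {S0,S2,S4} on symbol 0: members go to different blocks, giving {S0,S2} and {S4}.
On input 1, block {S0,S2} splits into {S0} and {S2}.
Refine {S1,S5} on symbol 0: members go to different blocks, giving {S1} and {S5}.
The partition is now stable with 5 blocks: {S0} | {S1} | {S4} | {S2} | {S5}.
S5 and S0 end up in different blocks, so they are distinguishable. For instance, the string 'ε' is accepted from only S0.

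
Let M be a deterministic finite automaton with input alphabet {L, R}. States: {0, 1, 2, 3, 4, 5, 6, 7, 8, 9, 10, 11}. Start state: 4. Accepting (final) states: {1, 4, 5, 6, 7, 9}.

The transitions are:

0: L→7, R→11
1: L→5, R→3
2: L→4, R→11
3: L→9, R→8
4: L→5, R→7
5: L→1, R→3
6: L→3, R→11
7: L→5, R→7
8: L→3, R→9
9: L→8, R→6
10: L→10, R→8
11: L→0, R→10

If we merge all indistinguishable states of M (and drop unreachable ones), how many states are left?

States {2} cannot be reached from the start state, so discard them.
P0 = {1,4,5,6,7,9} | {0,3,8,10,11}.
Refine {1,4,5,6,7,9} on symbol L: members go to different blocks, giving {1,4,5,7} and {6,9}.
On input R, block {1,4,5,7} splits into {1,5} and {4,7}.
Refine {0,3,8,10,11} on symbol L: members go to different blocks, giving {8,10,11} and {0} and {3}.
Split {8,10,11} by δ(·,L) → {8} and {10} and {11}.
On input L, block {6,9} splits into {6} and {9}.
The partition is now stable with 9 blocks: {1,5} | {8} | {6} | {4,7} | {0} | {3} | {10} | {11} | {9}.

9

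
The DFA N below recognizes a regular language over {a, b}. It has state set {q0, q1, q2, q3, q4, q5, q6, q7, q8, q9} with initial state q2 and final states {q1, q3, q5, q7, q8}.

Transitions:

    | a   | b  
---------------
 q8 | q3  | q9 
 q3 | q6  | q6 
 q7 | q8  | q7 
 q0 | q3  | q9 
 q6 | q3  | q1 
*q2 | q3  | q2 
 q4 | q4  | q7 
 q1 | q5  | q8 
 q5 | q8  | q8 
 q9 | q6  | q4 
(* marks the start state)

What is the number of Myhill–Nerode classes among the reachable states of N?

States {q0} cannot be reached from the start state, so discard them.
Start with accepting vs non-accepting: {q1,q3,q5,q7,q8} | {q2,q4,q6,q9}.
Split {q1,q3,q5,q7,q8} by δ(·,a) → {q1,q5,q7,q8} and {q3}.
Split {q1,q5,q7,q8} by δ(·,a) → {q1,q5,q7} and {q8}.
Split {q1,q5,q7} by δ(·,a) → {q5,q7} and {q1}.
Refine {q5,q7} on symbol b: members go to different blocks, giving {q5} and {q7}.
Refine {q2,q4,q6,q9} on symbol a: members go to different blocks, giving {q2,q6} and {q4,q9}.
Split {q2,q6} by δ(·,b) → {q2} and {q6}.
Refine {q4,q9} on symbol a: members go to different blocks, giving {q4} and {q9}.
Stable partition: {q5} | {q2} | {q3} | {q8} | {q1} | {q7} | {q4} | {q6} | {q9} — 9 equivalence classes.

9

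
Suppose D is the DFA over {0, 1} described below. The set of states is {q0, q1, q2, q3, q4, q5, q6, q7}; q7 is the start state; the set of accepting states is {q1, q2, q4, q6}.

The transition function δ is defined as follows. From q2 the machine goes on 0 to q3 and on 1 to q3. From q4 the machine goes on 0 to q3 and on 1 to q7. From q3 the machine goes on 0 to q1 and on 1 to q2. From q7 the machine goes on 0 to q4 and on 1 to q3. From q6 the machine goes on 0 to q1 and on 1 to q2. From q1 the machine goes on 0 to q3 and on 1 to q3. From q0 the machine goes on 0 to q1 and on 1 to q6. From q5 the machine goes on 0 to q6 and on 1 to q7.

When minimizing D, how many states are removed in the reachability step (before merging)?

3

No path from q7 leads to q0, q5, q6; the other 5 states are all reachable.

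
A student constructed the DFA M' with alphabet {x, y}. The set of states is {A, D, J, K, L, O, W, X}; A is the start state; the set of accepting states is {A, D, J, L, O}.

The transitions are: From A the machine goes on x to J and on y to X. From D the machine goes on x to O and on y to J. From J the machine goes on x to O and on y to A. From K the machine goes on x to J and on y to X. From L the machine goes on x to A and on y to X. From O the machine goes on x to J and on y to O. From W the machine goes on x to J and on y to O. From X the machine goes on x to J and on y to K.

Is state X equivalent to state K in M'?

First remove the unreachable states {D,L,W}; 5 states remain.
P0 = {A,J,O} | {K,X}.
On input y, block {A,J,O} splits into {J,O} and {A}.
Split {J,O} by δ(·,y) → {O} and {J}.
Stable partition: {O} | {K,X} | {A} | {J} — 4 equivalence classes.
X and K lie in the same block of the stable partition, so they are equivalent — no string distinguishes them.

Yes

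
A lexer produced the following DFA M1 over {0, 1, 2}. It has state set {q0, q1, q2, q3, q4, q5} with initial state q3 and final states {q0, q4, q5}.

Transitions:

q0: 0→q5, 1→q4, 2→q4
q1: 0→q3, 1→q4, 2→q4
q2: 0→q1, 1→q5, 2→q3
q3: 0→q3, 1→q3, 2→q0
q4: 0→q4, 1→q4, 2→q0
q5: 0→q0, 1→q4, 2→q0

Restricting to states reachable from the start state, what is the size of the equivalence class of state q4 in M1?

3

First remove the unreachable states {q1,q2}; 4 states remain.
P0 = {q0,q4,q5} | {q3}.
The partition is now stable with 2 blocks: {q0,q4,q5} | {q3}.
State q4 belongs to the block {q0,q4,q5}, which has 3 states.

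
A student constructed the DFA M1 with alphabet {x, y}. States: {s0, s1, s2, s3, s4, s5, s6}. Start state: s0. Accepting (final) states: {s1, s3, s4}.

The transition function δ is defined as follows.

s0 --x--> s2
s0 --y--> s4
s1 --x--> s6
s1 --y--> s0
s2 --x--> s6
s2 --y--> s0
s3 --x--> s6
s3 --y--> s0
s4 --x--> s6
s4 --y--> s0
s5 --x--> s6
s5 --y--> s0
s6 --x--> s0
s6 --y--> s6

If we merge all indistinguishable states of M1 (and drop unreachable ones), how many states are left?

4

States {s1,s3,s5} cannot be reached from the start state, so discard them.
Initial partition by acceptance: {s4} | {s0,s2,s6}.
On input y, block {s0,s2,s6} splits into {s2,s6} and {s0}.
Split {s2,s6} by δ(·,x) → {s2} and {s6}.
Stable partition: {s4} | {s2} | {s0} | {s6} — 4 equivalence classes.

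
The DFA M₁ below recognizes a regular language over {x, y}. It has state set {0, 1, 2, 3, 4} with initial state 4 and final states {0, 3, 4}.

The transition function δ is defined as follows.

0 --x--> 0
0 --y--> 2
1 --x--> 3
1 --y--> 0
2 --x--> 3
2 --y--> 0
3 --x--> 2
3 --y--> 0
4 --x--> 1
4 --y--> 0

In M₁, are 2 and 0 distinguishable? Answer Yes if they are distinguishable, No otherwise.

Yes

All states are reachable from the start state.
P0 = {0,3,4} | {1,2}.
Refine {0,3,4} on symbol x: members go to different blocks, giving {3,4} and {0}.
No further refinement is possible. Final partition (3 blocks): {3,4} | {1,2} | {0}.
2 and 0 end up in different blocks, so they are distinguishable. For instance, the string 'ε' is accepted from only 0.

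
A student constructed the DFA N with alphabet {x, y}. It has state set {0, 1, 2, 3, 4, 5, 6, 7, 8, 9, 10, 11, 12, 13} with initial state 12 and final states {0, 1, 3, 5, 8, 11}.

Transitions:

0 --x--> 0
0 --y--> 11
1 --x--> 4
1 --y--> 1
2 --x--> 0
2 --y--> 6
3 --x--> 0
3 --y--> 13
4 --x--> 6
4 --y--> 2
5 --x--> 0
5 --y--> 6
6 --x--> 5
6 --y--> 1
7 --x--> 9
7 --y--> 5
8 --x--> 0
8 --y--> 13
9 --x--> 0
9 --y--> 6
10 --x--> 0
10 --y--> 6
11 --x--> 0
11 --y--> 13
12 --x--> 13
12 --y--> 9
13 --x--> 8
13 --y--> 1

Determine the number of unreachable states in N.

3

Starting at 12 and following transitions, the reachable set is {0, 1, 2, 4, 5, 6, 8, 9, 11, 12, 13}. That leaves 3, 7, 10 unreachable — 3 in total.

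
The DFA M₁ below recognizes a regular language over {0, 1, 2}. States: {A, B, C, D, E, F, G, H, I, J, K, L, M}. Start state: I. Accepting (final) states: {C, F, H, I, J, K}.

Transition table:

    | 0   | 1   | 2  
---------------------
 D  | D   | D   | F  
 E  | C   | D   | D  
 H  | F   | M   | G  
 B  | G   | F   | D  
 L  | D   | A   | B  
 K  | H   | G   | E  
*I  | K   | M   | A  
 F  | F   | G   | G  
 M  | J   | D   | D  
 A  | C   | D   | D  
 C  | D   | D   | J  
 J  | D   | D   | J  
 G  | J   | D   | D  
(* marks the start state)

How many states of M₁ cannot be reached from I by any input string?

2

BFS from I reaches {A, C, D, E, F, G, H, I, J, K, M}; the 2 state(s) B, L are never visited.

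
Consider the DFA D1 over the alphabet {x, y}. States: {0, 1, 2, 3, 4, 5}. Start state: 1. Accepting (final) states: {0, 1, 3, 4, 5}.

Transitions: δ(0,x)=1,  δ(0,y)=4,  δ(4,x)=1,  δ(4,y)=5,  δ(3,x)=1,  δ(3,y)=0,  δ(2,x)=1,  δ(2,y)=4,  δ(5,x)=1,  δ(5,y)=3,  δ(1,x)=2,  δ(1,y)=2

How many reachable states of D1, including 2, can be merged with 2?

1

Every state is reachable, so we keep all 6.
P0 = {0,1,3,4,5} | {2}.
On input x, block {0,1,3,4,5} splits into {0,3,4,5} and {1}.
No further refinement is possible. Final partition (3 blocks): {0,3,4,5} | {2} | {1}.
State 2 belongs to the block {2}, which has 1 states.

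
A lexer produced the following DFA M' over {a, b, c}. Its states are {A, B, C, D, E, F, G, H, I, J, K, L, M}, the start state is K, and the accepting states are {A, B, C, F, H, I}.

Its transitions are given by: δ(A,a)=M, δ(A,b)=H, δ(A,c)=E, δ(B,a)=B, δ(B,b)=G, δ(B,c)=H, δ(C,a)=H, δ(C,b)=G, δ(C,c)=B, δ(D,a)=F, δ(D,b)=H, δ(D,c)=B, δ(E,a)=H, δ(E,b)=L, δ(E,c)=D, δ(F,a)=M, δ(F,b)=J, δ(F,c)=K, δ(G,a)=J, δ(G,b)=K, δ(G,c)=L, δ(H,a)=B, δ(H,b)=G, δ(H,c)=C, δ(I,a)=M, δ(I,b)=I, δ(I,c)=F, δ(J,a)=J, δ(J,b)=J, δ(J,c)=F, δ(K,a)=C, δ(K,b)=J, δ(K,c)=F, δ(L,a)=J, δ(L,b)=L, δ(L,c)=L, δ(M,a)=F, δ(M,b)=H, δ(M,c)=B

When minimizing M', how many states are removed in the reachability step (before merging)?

No path from K leads to A, D, E, I; the other 9 states are all reachable.

4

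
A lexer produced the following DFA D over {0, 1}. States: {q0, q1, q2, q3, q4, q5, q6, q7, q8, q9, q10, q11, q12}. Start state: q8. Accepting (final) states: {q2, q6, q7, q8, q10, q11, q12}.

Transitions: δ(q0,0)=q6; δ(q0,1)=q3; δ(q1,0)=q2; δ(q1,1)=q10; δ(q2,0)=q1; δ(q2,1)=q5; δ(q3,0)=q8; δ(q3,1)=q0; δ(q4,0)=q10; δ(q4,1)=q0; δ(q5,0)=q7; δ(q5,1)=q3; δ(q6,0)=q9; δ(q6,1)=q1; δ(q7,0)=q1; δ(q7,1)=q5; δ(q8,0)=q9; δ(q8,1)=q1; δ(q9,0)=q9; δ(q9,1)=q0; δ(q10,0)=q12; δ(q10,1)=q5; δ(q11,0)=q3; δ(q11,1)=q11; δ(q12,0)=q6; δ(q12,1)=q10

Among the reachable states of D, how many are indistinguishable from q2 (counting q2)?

Reachable states from the start: {q0,q1,q2,q3,q5,q6,q7,q8,q9,q10,q12}. Unreachable: {q4,q11} — drop them.
P0 = {q2,q6,q7,q8,q10,q12} | {q0,q1,q3,q5,q9}.
Split {q2,q6,q7,q8,q10,q12} by δ(·,0) → {q2,q6,q7,q8} and {q10,q12}.
Refine {q0,q1,q3,q5,q9} on symbol 0: members go to different blocks, giving {q0,q1,q3,q5} and {q9}.
Split {q2,q6,q7,q8} by δ(·,0) → {q2,q7} and {q6,q8}.
On input 0, block {q0,q1,q3,q5} splits into {q0,q3} and {q1,q5}.
Split {q10,q12} by δ(·,0) → {q10} and {q12}.
Refine {q1,q5} on symbol 1: members go to different blocks, giving {q1} and {q5}.
Stable partition: {q2,q7} | {q0,q3} | {q10} | {q9} | {q6,q8} | {q1} | {q12} | {q5} — 8 equivalence classes.
The equivalence class containing q2 is {q2,q7}, of size 2.

2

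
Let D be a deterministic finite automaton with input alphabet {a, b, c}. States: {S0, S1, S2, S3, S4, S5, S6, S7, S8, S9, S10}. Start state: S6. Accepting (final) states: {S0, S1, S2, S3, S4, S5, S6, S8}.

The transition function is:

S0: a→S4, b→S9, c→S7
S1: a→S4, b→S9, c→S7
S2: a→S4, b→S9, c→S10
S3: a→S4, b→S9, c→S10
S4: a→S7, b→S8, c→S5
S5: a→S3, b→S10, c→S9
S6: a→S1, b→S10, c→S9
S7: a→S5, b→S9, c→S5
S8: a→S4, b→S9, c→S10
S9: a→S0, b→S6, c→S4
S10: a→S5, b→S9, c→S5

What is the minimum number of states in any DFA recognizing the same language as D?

5

Reachable states from the start: {S0,S1,S3,S4,S5,S6,S7,S8,S9,S10}. Unreachable: {S2} — drop them.
P0 = {S0,S1,S3,S4,S5,S6,S8} | {S7,S9,S10}.
Split {S0,S1,S3,S4,S5,S6,S8} by δ(·,a) → {S0,S1,S3,S5,S6,S8} and {S4}.
Refine {S0,S1,S3,S5,S6,S8} on symbol a: members go to different blocks, giving {S0,S1,S3,S8} and {S5,S6}.
On input a, block {S7,S9,S10} splits into {S7,S10} and {S9}.
The partition is now stable with 5 blocks: {S0,S1,S3,S8} | {S7,S10} | {S4} | {S5,S6} | {S9}.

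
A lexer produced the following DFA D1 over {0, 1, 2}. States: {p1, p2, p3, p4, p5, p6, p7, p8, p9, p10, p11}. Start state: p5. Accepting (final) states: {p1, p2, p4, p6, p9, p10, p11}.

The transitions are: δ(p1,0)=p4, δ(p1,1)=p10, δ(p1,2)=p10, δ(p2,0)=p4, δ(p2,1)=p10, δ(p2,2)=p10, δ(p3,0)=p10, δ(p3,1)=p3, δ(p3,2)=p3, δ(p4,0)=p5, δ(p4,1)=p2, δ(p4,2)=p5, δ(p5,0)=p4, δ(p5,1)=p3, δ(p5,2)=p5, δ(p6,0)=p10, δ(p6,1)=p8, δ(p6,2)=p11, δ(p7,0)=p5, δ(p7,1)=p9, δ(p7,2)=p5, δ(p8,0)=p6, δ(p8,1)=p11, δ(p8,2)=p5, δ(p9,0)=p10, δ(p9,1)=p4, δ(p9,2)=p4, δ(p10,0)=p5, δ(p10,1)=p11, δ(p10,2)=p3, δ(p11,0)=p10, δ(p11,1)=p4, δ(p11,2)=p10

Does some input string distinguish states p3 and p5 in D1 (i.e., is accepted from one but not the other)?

States {p1,p6,p7,p8,p9} cannot be reached from the start state, so discard them.
Initial partition by acceptance: {p2,p4,p10,p11} | {p3,p5}.
On input 0, block {p2,p4,p10,p11} splits into {p2,p11} and {p4,p10}.
Stable partition: {p2,p11} | {p3,p5} | {p4,p10} — 3 equivalence classes.
p3 and p5 lie in the same block of the stable partition, so they are equivalent — no string distinguishes them.

No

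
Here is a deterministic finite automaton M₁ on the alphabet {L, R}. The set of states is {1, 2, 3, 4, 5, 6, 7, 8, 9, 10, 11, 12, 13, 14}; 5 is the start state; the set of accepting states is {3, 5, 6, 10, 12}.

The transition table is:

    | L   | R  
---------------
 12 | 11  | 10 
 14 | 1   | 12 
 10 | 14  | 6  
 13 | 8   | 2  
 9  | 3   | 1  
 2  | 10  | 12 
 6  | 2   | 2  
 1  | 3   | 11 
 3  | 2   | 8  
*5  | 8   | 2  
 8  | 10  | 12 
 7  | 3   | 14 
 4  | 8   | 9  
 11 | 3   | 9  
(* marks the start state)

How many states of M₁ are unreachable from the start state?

No path from 5 leads to 4, 7, 13; the other 11 states are all reachable.

3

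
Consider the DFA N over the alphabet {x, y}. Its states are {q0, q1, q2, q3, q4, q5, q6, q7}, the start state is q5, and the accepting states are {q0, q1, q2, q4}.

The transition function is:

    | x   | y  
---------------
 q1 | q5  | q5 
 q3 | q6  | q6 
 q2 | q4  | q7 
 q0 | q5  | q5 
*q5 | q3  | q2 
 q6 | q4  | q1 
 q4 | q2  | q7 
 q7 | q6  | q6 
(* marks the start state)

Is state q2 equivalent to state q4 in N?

Yes

States {q0} cannot be reached from the start state, so discard them.
P0 = {q1,q2,q4} | {q3,q5,q6,q7}.
On input x, block {q1,q2,q4} splits into {q2,q4} and {q1}.
On input x, block {q3,q5,q6,q7} splits into {q3,q5,q7} and {q6}.
On input x, block {q3,q5,q7} splits into {q3,q7} and {q5}.
Stable partition: {q2,q4} | {q3,q7} | {q1} | {q6} | {q5} — 5 equivalence classes.
q2 and q4 lie in the same block of the stable partition, so they are equivalent — no string distinguishes them.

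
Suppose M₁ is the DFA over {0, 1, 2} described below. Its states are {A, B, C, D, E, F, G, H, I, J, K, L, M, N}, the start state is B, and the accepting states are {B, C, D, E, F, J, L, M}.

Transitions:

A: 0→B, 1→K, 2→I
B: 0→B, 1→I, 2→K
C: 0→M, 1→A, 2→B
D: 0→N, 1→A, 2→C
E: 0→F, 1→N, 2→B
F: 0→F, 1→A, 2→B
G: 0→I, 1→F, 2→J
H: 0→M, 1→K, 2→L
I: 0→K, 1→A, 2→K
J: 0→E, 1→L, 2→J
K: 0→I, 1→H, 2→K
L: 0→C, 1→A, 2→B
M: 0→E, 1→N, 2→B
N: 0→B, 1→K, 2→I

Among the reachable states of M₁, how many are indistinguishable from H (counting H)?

1

States {D,G,J} cannot be reached from the start state, so discard them.
Initial partition by acceptance: {B,C,E,F,L,M} | {A,H,I,K,N}.
Refine {B,C,E,F,L,M} on symbol 2: members go to different blocks, giving {C,E,F,L,M} and {B}.
Split {A,H,I,K,N} by δ(·,0) → {A,N} and {I,K} and {H}.
On input 1, block {I,K} splits into {I} and {K}.
The partition is now stable with 6 blocks: {C,E,F,L,M} | {A,N} | {B} | {I} | {H} | {K}.
State H belongs to the block {H}, which has 1 states.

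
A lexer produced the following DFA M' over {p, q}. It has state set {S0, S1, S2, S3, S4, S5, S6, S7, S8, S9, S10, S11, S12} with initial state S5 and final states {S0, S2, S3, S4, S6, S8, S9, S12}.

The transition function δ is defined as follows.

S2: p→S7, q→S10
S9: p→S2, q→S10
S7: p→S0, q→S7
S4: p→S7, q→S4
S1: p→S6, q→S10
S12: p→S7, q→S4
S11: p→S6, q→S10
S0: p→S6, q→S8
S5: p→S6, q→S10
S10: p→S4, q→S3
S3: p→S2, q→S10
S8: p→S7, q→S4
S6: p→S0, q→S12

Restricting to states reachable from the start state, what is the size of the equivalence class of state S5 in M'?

Reachable states from the start: {S0,S2,S3,S4,S5,S6,S7,S8,S10,S12}. Unreachable: {S1,S9,S11} — drop them.
Initial partition by acceptance: {S0,S2,S3,S4,S6,S8,S12} | {S5,S7,S10}.
Refine {S0,S2,S3,S4,S6,S8,S12} on symbol p: members go to different blocks, giving {S2,S4,S8,S12} and {S0,S3,S6}.
On input q, block {S2,S4,S8,S12} splits into {S4,S8,S12} and {S2}.
On input p, block {S5,S7,S10} splits into {S5,S7} and {S10}.
Refine {S5,S7} on symbol q: members go to different blocks, giving {S5} and {S7}.
Split {S0,S3,S6} by δ(·,p) → {S0,S6} and {S3}.
Stable partition: {S4,S8,S12} | {S5} | {S0,S6} | {S2} | {S10} | {S7} | {S3} — 7 equivalence classes.
The equivalence class containing S5 is {S5}, of size 1.

1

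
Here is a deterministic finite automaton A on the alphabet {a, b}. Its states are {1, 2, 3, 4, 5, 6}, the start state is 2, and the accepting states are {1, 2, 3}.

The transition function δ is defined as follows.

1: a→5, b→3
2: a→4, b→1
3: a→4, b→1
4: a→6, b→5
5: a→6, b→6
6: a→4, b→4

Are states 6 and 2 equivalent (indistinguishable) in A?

No

All states are reachable from the start state.
Start with accepting vs non-accepting: {1,2,3} | {4,5,6}.
The partition is now stable with 2 blocks: {1,2,3} | {4,5,6}.
6 and 2 end up in different blocks, so they are distinguishable. For instance, the string 'ε' is accepted from only 2.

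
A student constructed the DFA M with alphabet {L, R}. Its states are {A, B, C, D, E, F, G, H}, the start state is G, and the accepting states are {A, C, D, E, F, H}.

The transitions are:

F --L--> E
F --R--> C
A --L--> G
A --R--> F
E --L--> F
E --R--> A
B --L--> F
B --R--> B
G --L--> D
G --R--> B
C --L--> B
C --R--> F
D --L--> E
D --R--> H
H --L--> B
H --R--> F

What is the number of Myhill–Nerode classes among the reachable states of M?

3

P0 = {A,C,D,E,F,H} | {B,G}.
Split {A,C,D,E,F,H} by δ(·,L) → {A,C,H} and {D,E,F}.
Stable partition: {A,C,H} | {B,G} | {D,E,F} — 3 equivalence classes.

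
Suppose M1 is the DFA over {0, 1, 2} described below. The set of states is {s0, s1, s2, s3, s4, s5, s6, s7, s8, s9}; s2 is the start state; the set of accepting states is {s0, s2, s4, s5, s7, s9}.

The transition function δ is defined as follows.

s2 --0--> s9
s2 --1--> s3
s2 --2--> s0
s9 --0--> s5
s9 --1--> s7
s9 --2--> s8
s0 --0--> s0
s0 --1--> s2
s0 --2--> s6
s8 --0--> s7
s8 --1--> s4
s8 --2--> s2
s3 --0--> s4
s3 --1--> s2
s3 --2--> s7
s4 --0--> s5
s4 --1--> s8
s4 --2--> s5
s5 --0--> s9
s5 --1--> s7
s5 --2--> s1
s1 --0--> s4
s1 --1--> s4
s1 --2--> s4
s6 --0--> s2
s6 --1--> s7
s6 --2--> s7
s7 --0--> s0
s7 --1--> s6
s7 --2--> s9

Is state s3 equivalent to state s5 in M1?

No

P0 = {s0,s2,s4,s5,s7,s9} | {s1,s3,s6,s8}.
On input 1, block {s0,s2,s4,s5,s7,s9} splits into {s0,s5,s9} and {s2,s4,s7}.
The partition is now stable with 3 blocks: {s0,s5,s9} | {s1,s3,s6,s8} | {s2,s4,s7}.
s3 and s5 end up in different blocks, so they are distinguishable. For instance, the string 'ε' is accepted from only s5.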